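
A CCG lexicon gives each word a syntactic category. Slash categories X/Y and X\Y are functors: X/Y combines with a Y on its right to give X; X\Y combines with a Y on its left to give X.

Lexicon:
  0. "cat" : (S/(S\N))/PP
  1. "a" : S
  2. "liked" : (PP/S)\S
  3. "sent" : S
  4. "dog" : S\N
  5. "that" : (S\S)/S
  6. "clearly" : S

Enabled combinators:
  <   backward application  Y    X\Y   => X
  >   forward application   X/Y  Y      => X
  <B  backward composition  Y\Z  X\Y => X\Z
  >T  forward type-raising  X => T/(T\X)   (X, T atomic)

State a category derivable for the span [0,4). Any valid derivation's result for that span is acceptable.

S/(S\N)

[0,7] S   >
  [0,4] S/(S\N)   >
    [0,1] "cat" : (S/(S\N))/PP
    [1,4] PP   >
      [1,3] PP/S   <
        [1,2] "a" : S
        [2,3] "liked" : (PP/S)\S
      [3,4] "sent" : S
  [4,7] S\N   <B
    [4,5] "dog" : S\N
    [5,7] S\S   >
      [5,6] "that" : (S\S)/S
      [6,7] "clearly" : S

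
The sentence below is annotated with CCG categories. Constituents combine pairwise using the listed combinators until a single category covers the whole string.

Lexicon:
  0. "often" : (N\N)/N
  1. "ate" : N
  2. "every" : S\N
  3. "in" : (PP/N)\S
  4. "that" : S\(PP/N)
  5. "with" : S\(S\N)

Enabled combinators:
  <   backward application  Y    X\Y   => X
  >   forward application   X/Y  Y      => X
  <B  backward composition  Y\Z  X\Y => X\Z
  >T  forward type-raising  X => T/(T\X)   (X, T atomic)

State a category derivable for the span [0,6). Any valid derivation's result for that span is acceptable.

S

[0,6] S   <
  [0,5] S\N   <B
    [0,2] N\N   >
      [0,1] "often" : (N\N)/N
      [1,2] "ate" : N
    [2,5] S\N   <B
      [2,3] "every" : S\N
      [3,5] S\S   <B
        [3,4] "in" : (PP/N)\S
        [4,5] "that" : S\(PP/N)
  [5,6] "with" : S\(S\N)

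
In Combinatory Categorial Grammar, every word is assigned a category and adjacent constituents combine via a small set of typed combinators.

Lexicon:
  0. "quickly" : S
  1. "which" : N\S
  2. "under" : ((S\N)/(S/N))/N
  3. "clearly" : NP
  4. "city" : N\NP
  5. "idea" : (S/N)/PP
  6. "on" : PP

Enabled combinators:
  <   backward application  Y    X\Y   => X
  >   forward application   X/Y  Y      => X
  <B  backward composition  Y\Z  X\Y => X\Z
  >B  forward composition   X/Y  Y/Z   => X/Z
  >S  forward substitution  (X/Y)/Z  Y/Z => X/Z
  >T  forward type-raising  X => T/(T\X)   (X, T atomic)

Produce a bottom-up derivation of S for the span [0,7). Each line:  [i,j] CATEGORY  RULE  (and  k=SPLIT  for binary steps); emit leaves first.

[0,1] S  lex  "quickly"
[0,1] N/(N\S)  >T
[1,2] N\S  lex  "which"
[0,2] N  >  k=1
[2,3] ((S\N)/(S/N))/N  lex  "under"
[3,4] NP  lex  "clearly"
[4,5] N\NP  lex  "city"
[3,5] N  <  k=4
[2,5] (S\N)/(S/N)  >  k=3
[5,6] (S/N)/PP  lex  "idea"
[6,7] PP  lex  "on"
[5,7] S/N  >  k=6
[2,7] S\N  >  k=5
[0,7] S  <  k=2

[0,7] S   <
  [0,2] N   >
    [0,1] N/(N\S)   >T
      [0,1] "quickly" : S
    [1,2] "which" : N\S
  [2,7] S\N   >
    [2,5] (S\N)/(S/N)   >
      [2,3] "under" : ((S\N)/(S/N))/N
      [3,5] N   <
        [3,4] "clearly" : NP
        [4,5] "city" : N\NP
    [5,7] S/N   >
      [5,6] "idea" : (S/N)/PP
      [6,7] "on" : PP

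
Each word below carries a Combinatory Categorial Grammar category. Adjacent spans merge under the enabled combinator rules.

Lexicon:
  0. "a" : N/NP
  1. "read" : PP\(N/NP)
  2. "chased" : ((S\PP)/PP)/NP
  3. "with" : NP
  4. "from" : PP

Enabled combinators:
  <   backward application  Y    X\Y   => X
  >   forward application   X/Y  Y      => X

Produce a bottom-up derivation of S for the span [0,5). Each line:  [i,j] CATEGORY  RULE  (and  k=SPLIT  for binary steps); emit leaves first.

[0,1] N/NP  lex  "a"
[1,2] PP\(N/NP)  lex  "read"
[0,2] PP  <  k=1
[2,3] ((S\PP)/PP)/NP  lex  "chased"
[3,4] NP  lex  "with"
[2,4] (S\PP)/PP  >  k=3
[4,5] PP  lex  "from"
[2,5] S\PP  >  k=4
[0,5] S  <  k=2

[0,5] S   <
  [0,2] PP   <
    [0,1] "a" : N/NP
    [1,2] "read" : PP\(N/NP)
  [2,5] S\PP   >
    [2,4] (S\PP)/PP   >
      [2,3] "chased" : ((S\PP)/PP)/NP
      [3,4] "with" : NP
    [4,5] "from" : PP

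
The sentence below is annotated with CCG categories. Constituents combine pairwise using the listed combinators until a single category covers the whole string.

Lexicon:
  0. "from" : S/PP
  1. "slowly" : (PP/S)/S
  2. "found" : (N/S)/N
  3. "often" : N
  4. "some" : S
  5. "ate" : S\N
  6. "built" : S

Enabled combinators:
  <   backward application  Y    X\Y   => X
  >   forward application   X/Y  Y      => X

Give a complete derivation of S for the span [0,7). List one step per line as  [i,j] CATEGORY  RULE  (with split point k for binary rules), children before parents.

[0,7] S   >
  [0,1] "from" : S/PP
  [1,7] PP   >
    [1,6] PP/S   >
      [1,2] "slowly" : (PP/S)/S
      [2,6] S   <
        [2,5] N   >
          [2,4] N/S   >
            [2,3] "found" : (N/S)/N
            [3,4] "often" : N
          [4,5] "some" : S
        [5,6] "ate" : S\N
    [6,7] "built" : S

[0,1] S/PP  lex  "from"
[1,2] (PP/S)/S  lex  "slowly"
[2,3] (N/S)/N  lex  "found"
[3,4] N  lex  "often"
[2,4] N/S  >  k=3
[4,5] S  lex  "some"
[2,5] N  >  k=4
[5,6] S\N  lex  "ate"
[2,6] S  <  k=5
[1,6] PP/S  >  k=2
[6,7] S  lex  "built"
[1,7] PP  >  k=6
[0,7] S  >  k=1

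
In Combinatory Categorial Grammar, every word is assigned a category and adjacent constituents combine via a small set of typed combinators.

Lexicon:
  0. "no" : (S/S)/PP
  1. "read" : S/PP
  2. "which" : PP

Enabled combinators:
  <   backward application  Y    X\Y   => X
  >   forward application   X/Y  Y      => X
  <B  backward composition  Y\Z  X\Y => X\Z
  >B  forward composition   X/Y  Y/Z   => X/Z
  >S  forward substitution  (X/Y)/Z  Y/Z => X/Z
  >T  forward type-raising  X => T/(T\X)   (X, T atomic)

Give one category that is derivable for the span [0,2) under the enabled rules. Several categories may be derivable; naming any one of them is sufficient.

[0,3] S   >
  [0,2] S/PP   >S
    [0,1] "no" : (S/S)/PP
    [1,2] "read" : S/PP
  [2,3] "which" : PP

S/PP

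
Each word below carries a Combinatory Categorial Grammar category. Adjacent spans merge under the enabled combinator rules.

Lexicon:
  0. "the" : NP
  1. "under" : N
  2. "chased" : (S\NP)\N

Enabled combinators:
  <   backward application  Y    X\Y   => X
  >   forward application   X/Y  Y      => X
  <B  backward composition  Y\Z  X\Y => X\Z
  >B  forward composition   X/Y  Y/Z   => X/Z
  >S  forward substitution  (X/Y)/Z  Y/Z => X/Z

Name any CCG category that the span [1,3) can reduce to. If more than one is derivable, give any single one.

[0,3] S   <
  [0,1] "the" : NP
  [1,3] S\NP   <
    [1,2] "under" : N
    [2,3] "chased" : (S\NP)\N

S\NP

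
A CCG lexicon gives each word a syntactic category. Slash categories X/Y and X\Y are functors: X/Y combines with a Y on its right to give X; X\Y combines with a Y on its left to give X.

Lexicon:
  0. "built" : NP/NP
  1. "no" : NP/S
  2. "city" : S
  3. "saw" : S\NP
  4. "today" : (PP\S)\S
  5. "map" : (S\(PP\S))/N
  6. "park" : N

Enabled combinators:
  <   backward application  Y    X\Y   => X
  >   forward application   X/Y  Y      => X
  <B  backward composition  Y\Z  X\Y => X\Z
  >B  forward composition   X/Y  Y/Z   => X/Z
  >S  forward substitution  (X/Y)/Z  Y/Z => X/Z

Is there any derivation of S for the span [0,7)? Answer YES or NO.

YES

[0,7] S   <
  [0,3] NP   >
    [0,2] NP/S   >B
      [0,1] "built" : NP/NP
      [1,2] "no" : NP/S
    [2,3] "city" : S
  [3,7] S\NP   <B
    [3,4] "saw" : S\NP
    [4,7] S\S   <B
      [4,5] "today" : (PP\S)\S
      [5,7] S\(PP\S)   >
        [5,6] "map" : (S\(PP\S))/N
        [6,7] "park" : N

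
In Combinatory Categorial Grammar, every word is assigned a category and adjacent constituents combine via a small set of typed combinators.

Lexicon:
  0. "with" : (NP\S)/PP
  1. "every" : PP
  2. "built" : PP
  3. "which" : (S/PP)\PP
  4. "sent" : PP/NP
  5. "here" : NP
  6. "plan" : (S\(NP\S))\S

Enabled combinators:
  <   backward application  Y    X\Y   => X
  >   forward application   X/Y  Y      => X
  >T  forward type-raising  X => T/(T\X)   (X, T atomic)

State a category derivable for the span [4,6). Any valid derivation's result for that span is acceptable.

[0,7] S   <
  [0,2] NP\S   >
    [0,1] "with" : (NP\S)/PP
    [1,2] "every" : PP
  [2,7] S\(NP\S)   <
    [2,6] S   >
      [2,4] S/PP   <
        [2,3] "built" : PP
        [3,4] "which" : (S/PP)\PP
      [4,6] PP   >
        [4,5] "sent" : PP/NP
        [5,6] "here" : NP
    [6,7] "plan" : (S\(NP\S))\S

PP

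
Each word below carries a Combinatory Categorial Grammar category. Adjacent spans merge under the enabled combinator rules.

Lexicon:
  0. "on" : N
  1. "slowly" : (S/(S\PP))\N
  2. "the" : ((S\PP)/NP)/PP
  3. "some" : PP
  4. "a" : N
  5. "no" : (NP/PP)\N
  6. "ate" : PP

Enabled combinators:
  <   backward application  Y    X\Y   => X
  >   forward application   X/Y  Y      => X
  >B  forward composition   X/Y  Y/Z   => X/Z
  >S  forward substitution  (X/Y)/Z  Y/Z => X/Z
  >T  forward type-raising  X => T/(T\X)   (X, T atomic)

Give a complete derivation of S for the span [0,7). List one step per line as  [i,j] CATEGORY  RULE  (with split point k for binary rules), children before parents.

[0,7] S   >
  [0,2] S/(S\PP)   <
    [0,1] "on" : N
    [1,2] "slowly" : (S/(S\PP))\N
  [2,7] S\PP   >
    [2,4] (S\PP)/NP   >
      [2,3] "the" : ((S\PP)/NP)/PP
      [3,4] "some" : PP
    [4,7] NP   >
      [4,6] NP/PP   <
        [4,5] "a" : N
        [5,6] "no" : (NP/PP)\N
      [6,7] "ate" : PP

[0,1] N  lex  "on"
[1,2] (S/(S\PP))\N  lex  "slowly"
[0,2] S/(S\PP)  <  k=1
[2,3] ((S\PP)/NP)/PP  lex  "the"
[3,4] PP  lex  "some"
[2,4] (S\PP)/NP  >  k=3
[4,5] N  lex  "a"
[5,6] (NP/PP)\N  lex  "no"
[4,6] NP/PP  <  k=5
[6,7] PP  lex  "ate"
[4,7] NP  >  k=6
[2,7] S\PP  >  k=4
[0,7] S  >  k=2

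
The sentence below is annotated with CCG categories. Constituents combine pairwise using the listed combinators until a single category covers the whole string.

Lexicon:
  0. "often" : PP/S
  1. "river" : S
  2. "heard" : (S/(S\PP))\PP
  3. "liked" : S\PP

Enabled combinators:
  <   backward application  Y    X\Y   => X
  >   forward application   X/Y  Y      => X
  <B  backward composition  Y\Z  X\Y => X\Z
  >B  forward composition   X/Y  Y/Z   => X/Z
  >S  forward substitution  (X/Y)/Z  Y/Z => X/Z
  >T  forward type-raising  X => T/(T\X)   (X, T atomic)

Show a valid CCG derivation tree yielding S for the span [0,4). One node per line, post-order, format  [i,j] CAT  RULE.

[0,1] PP/S  lex  "often"
[1,2] S  lex  "river"
[0,2] PP  >  k=1
[2,3] (S/(S\PP))\PP  lex  "heard"
[0,3] S/(S\PP)  <  k=2
[3,4] S\PP  lex  "liked"
[0,4] S  >  k=3

[0,4] S   >
  [0,3] S/(S\PP)   <
    [0,2] PP   >
      [0,1] "often" : PP/S
      [1,2] "river" : S
    [2,3] "heard" : (S/(S\PP))\PP
  [3,4] "liked" : S\PP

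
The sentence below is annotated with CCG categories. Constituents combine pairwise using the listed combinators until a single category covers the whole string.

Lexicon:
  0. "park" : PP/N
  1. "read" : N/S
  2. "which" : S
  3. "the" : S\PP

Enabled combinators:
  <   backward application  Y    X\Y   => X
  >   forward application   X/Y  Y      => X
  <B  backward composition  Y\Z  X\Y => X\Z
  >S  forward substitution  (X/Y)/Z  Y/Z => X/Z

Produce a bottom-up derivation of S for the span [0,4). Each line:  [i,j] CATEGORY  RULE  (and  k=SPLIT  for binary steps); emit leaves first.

[0,4] S   <
  [0,3] PP   >
    [0,1] "park" : PP/N
    [1,3] N   >
      [1,2] "read" : N/S
      [2,3] "which" : S
  [3,4] "the" : S\PP

[0,1] PP/N  lex  "park"
[1,2] N/S  lex  "read"
[2,3] S  lex  "which"
[1,3] N  >  k=2
[0,3] PP  >  k=1
[3,4] S\PP  lex  "the"
[0,4] S  <  k=3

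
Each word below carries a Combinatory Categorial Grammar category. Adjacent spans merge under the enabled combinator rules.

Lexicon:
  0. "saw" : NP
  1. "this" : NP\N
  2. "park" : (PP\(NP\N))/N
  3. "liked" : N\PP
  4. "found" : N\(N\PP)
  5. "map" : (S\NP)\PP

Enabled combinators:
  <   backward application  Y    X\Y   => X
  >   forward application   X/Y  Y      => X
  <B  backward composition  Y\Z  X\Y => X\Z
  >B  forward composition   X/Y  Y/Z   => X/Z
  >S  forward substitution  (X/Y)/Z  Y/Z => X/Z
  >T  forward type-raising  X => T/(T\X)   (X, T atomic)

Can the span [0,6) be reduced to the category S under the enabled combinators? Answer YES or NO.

[0,6] S   <
  [0,1] "saw" : NP
  [1,6] S\NP   <
    [1,5] PP   <
      [1,2] "this" : NP\N
      [2,5] PP\(NP\N)   >
        [2,3] "park" : (PP\(NP\N))/N
        [3,5] N   <
          [3,4] "liked" : N\PP
          [4,5] "found" : N\(N\PP)
    [5,6] "map" : (S\NP)\PP

YES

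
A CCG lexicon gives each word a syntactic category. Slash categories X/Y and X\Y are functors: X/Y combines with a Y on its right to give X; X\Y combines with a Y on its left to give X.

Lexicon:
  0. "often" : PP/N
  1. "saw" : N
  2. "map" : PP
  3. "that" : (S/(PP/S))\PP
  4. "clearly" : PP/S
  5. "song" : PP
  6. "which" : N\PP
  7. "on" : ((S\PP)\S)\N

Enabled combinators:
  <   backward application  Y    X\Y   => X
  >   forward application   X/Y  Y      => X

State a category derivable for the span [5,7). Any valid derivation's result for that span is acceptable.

[0,8] S   <
  [0,2] PP   >
    [0,1] "often" : PP/N
    [1,2] "saw" : N
  [2,8] S\PP   <
    [2,5] S   >
      [2,4] S/(PP/S)   <
        [2,3] "map" : PP
        [3,4] "that" : (S/(PP/S))\PP
      [4,5] "clearly" : PP/S
    [5,8] (S\PP)\S   <
      [5,7] N   <
        [5,6] "song" : PP
        [6,7] "which" : N\PP
      [7,8] "on" : ((S\PP)\S)\N

N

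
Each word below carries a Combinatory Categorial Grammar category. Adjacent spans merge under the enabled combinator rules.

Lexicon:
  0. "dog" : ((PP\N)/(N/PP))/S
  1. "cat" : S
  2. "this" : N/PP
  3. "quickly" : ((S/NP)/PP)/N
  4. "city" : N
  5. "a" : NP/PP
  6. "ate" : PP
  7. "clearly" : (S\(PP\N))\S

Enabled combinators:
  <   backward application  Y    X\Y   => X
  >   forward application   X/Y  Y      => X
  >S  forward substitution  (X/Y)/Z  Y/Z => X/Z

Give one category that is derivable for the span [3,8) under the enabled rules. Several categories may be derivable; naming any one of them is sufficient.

[0,8] S   <
  [0,3] PP\N   >
    [0,2] (PP\N)/(N/PP)   >
      [0,1] "dog" : ((PP\N)/(N/PP))/S
      [1,2] "cat" : S
    [2,3] "this" : N/PP
  [3,8] S\(PP\N)   <
    [3,7] S   >
      [3,6] S/PP   >S
        [3,5] (S/NP)/PP   >
          [3,4] "quickly" : ((S/NP)/PP)/N
          [4,5] "city" : N
        [5,6] "a" : NP/PP
      [6,7] "ate" : PP
    [7,8] "clearly" : (S\(PP\N))\S

S\(PP\N)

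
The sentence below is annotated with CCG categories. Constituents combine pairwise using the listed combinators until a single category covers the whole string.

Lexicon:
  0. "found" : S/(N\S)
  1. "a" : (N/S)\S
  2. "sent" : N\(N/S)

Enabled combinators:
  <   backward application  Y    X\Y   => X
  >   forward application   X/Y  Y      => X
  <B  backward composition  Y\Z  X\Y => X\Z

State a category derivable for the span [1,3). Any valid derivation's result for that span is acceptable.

[0,3] S   >
  [0,1] "found" : S/(N\S)
  [1,3] N\S   <B
    [1,2] "a" : (N/S)\S
    [2,3] "sent" : N\(N/S)

N\S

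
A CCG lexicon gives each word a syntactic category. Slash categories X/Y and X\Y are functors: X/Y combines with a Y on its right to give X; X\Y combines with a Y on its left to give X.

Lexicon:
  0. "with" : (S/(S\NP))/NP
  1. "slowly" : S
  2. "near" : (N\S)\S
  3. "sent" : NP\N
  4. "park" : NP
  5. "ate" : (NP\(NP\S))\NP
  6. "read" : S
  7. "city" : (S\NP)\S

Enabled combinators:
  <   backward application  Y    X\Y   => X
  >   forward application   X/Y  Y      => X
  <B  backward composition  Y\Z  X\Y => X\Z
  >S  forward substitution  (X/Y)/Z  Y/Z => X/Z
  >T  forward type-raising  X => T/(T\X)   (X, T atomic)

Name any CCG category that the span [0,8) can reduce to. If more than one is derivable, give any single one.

S

[0,8] S   >
  [0,6] S/(S\NP)   >
    [0,1] "with" : (S/(S\NP))/NP
    [1,6] NP   <
      [1,4] NP\S   <B
        [1,3] N\S   <
          [1,2] "slowly" : S
          [2,3] "near" : (N\S)\S
        [3,4] "sent" : NP\N
      [4,6] NP\(NP\S)   <
        [4,5] "park" : NP
        [5,6] "ate" : (NP\(NP\S))\NP
  [6,8] S\NP   <
    [6,7] "read" : S
    [7,8] "city" : (S\NP)\S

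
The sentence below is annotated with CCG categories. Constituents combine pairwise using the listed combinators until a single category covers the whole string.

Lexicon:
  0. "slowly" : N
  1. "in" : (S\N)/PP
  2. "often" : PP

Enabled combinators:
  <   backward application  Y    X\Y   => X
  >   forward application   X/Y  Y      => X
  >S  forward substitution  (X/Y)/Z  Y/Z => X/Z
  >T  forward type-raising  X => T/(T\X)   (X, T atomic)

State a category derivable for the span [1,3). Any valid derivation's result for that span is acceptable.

S\N

[0,3] S   <
  [0,1] "slowly" : N
  [1,3] S\N   >
    [1,2] "in" : (S\N)/PP
    [2,3] "often" : PP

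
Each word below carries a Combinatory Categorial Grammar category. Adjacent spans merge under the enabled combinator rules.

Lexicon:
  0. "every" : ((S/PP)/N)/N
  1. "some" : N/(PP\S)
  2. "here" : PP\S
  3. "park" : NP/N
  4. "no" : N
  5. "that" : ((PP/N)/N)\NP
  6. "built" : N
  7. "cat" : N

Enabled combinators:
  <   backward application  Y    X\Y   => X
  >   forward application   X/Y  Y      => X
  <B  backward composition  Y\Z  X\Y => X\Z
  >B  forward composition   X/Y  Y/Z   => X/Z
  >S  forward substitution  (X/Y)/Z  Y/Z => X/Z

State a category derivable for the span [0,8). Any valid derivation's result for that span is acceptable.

[0,8] S   >
  [0,7] S/N   >S
    [0,3] (S/PP)/N   >
      [0,1] "every" : ((S/PP)/N)/N
      [1,3] N   >
        [1,2] "some" : N/(PP\S)
        [2,3] "here" : PP\S
    [3,7] PP/N   >
      [3,6] (PP/N)/N   <
        [3,5] NP   >
          [3,4] "park" : NP/N
          [4,5] "no" : N
        [5,6] "that" : ((PP/N)/N)\NP
      [6,7] "built" : N
  [7,8] "cat" : N

S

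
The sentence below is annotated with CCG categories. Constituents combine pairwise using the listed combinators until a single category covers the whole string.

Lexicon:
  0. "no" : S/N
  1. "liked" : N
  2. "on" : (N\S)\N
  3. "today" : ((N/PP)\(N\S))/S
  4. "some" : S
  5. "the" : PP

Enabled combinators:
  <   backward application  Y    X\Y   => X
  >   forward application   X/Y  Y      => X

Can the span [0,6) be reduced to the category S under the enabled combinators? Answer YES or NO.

[0,6] S   >
  [0,1] "no" : S/N
  [1,6] N   >
    [1,5] N/PP   <
      [1,3] N\S   <
        [1,2] "liked" : N
        [2,3] "on" : (N\S)\N
      [3,5] (N/PP)\(N\S)   >
        [3,4] "today" : ((N/PP)\(N\S))/S
        [4,5] "some" : S
    [5,6] "the" : PP

YES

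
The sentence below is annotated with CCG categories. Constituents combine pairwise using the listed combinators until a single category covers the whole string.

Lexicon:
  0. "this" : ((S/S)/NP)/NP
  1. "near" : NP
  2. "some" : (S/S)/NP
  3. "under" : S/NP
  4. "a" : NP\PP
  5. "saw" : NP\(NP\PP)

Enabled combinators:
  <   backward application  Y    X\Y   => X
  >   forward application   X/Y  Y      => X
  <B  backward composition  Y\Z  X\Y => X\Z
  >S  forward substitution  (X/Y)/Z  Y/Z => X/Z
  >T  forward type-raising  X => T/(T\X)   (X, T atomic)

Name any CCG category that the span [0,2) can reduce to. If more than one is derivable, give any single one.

[0,6] S   >
  [0,4] S/NP   >S
    [0,2] (S/S)/NP   >
      [0,1] "this" : ((S/S)/NP)/NP
      [1,2] "near" : NP
    [2,4] S/NP   >S
      [2,3] "some" : (S/S)/NP
      [3,4] "under" : S/NP
  [4,6] NP   <
    [4,5] "a" : NP\PP
    [5,6] "saw" : NP\(NP\PP)

(S/S)/NP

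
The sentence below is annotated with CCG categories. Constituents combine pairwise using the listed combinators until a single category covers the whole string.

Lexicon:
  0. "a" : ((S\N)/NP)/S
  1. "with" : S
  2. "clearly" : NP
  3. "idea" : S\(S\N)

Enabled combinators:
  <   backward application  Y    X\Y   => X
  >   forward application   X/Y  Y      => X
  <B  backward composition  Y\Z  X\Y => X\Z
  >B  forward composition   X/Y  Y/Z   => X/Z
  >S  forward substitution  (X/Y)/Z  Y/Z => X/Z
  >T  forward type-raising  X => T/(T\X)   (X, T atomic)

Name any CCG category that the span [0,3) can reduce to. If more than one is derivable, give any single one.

[0,4] S   <
  [0,3] S\N   >
    [0,2] (S\N)/NP   >
      [0,1] "a" : ((S\N)/NP)/S
      [1,2] "with" : S
    [2,3] "clearly" : NP
  [3,4] "idea" : S\(S\N)

S\N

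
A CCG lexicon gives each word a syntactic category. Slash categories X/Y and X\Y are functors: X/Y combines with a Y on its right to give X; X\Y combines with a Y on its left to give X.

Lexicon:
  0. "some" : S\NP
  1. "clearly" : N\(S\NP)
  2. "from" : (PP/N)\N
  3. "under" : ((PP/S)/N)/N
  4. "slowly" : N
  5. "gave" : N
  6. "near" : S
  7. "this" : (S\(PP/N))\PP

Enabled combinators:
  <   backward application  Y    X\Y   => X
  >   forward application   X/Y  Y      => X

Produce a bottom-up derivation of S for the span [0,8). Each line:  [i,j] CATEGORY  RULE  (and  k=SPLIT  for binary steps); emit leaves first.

[0,8] S   <
  [0,3] PP/N   <
    [0,2] N   <
      [0,1] "some" : S\NP
      [1,2] "clearly" : N\(S\NP)
    [2,3] "from" : (PP/N)\N
  [3,8] S\(PP/N)   <
    [3,7] PP   >
      [3,6] PP/S   >
        [3,5] (PP/S)/N   >
          [3,4] "under" : ((PP/S)/N)/N
          [4,5] "slowly" : N
        [5,6] "gave" : N
      [6,7] "near" : S
    [7,8] "this" : (S\(PP/N))\PP

[0,1] S\NP  lex  "some"
[1,2] N\(S\NP)  lex  "clearly"
[0,2] N  <  k=1
[2,3] (PP/N)\N  lex  "from"
[0,3] PP/N  <  k=2
[3,4] ((PP/S)/N)/N  lex  "under"
[4,5] N  lex  "slowly"
[3,5] (PP/S)/N  >  k=4
[5,6] N  lex  "gave"
[3,6] PP/S  >  k=5
[6,7] S  lex  "near"
[3,7] PP  >  k=6
[7,8] (S\(PP/N))\PP  lex  "this"
[3,8] S\(PP/N)  <  k=7
[0,8] S  <  k=3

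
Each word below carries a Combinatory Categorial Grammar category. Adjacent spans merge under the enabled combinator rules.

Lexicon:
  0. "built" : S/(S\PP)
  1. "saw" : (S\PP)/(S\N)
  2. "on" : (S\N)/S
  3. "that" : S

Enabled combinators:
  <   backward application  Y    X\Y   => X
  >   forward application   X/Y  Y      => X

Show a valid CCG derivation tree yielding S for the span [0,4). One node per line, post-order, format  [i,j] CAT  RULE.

[0,4] S   >
  [0,1] "built" : S/(S\PP)
  [1,4] S\PP   >
    [1,2] "saw" : (S\PP)/(S\N)
    [2,4] S\N   >
      [2,3] "on" : (S\N)/S
      [3,4] "that" : S

[0,1] S/(S\PP)  lex  "built"
[1,2] (S\PP)/(S\N)  lex  "saw"
[2,3] (S\N)/S  lex  "on"
[3,4] S  lex  "that"
[2,4] S\N  >  k=3
[1,4] S\PP  >  k=2
[0,4] S  >  k=1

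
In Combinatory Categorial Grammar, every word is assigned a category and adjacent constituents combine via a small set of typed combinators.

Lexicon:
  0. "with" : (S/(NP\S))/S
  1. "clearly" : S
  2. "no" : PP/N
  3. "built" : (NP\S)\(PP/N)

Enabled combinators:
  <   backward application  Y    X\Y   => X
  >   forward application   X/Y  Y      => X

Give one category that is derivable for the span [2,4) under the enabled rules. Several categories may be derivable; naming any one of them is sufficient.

[0,4] S   >
  [0,2] S/(NP\S)   >
    [0,1] "with" : (S/(NP\S))/S
    [1,2] "clearly" : S
  [2,4] NP\S   <
    [2,3] "no" : PP/N
    [3,4] "built" : (NP\S)\(PP/N)

NP\S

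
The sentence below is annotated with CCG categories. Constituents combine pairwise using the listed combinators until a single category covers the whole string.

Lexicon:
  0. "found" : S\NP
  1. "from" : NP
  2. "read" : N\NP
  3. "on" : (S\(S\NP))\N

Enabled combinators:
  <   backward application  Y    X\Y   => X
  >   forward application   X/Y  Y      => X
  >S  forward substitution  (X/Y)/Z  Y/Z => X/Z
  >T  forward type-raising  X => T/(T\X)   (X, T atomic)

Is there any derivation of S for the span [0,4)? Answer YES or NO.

[0,4] S   <
  [0,1] "found" : S\NP
  [1,4] S\(S\NP)   <
    [1,3] N   <
      [1,2] "from" : NP
      [2,3] "read" : N\NP
    [3,4] "on" : (S\(S\NP))\N

YES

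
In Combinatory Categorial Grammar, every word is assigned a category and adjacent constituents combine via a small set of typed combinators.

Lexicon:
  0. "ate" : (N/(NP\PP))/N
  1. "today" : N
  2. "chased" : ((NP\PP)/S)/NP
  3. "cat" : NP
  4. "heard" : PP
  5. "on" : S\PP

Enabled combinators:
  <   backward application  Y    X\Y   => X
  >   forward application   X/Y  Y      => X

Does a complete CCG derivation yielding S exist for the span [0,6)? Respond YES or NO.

(N/(NP\PP))/N N ((NP\PP)/S)/NP NP PP S\PP
CKY chart[0,6] = {N}; S ∉ chart

NO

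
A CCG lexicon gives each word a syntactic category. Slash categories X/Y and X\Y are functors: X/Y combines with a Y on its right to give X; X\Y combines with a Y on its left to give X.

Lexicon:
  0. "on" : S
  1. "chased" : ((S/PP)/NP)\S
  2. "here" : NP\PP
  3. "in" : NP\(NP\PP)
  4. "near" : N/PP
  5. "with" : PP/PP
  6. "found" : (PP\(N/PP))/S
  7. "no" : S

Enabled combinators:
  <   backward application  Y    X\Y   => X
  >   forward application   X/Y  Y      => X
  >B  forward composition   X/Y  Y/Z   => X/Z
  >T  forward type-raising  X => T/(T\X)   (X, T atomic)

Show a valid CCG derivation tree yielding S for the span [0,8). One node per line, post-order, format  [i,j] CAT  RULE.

[0,8] S   >
  [0,4] S/PP   >
    [0,2] (S/PP)/NP   <
      [0,1] "on" : S
      [1,2] "chased" : ((S/PP)/NP)\S
    [2,4] NP   <
      [2,3] "here" : NP\PP
      [3,4] "in" : NP\(NP\PP)
  [4,8] PP   <
    [4,6] N/PP   >B
      [4,5] "near" : N/PP
      [5,6] "with" : PP/PP
    [6,8] PP\(N/PP)   >
      [6,7] "found" : (PP\(N/PP))/S
      [7,8] "no" : S

[0,1] S  lex  "on"
[1,2] ((S/PP)/NP)\S  lex  "chased"
[0,2] (S/PP)/NP  <  k=1
[2,3] NP\PP  lex  "here"
[3,4] NP\(NP\PP)  lex  "in"
[2,4] NP  <  k=3
[0,4] S/PP  >  k=2
[4,5] N/PP  lex  "near"
[5,6] PP/PP  lex  "with"
[4,6] N/PP  >B  k=5
[6,7] (PP\(N/PP))/S  lex  "found"
[7,8] S  lex  "no"
[6,8] PP\(N/PP)  >  k=7
[4,8] PP  <  k=6
[0,8] S  >  k=4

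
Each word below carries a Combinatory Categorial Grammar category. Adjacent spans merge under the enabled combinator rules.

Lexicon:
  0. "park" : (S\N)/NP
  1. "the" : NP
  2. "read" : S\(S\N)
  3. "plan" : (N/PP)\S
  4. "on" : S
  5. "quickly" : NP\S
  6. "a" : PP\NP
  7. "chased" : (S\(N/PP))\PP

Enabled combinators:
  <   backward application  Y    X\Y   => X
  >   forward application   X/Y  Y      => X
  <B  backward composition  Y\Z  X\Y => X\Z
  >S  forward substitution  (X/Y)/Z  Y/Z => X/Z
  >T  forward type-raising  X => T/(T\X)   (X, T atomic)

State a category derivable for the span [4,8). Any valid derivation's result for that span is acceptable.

S\(N/PP)

[0,8] S   <
  [0,4] N/PP   <
    [0,3] S   <
      [0,2] S\N   >
        [0,1] "park" : (S\N)/NP
        [1,2] "the" : NP
      [2,3] "read" : S\(S\N)
    [3,4] "plan" : (N/PP)\S
  [4,8] S\(N/PP)   <
    [4,7] PP   >
      [4,5] PP/(PP\S)   >T
        [4,5] "on" : S
      [5,7] PP\S   <B
        [5,6] "quickly" : NP\S
        [6,7] "a" : PP\NP
    [7,8] "chased" : (S\(N/PP))\PP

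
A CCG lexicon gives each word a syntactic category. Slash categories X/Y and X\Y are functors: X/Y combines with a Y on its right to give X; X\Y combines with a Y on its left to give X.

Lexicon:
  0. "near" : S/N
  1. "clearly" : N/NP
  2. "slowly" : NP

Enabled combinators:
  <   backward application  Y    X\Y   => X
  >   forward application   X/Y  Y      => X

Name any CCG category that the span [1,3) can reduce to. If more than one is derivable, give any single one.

[0,3] S   >
  [0,1] "near" : S/N
  [1,3] N   >
    [1,2] "clearly" : N/NP
    [2,3] "slowly" : NP

N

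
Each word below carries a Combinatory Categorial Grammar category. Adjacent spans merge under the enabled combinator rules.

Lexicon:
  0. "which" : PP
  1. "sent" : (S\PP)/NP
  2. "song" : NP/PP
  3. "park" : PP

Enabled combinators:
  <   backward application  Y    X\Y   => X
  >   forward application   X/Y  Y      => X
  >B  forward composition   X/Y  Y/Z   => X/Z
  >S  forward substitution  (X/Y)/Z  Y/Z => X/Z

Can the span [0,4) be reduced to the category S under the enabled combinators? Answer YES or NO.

YES

[0,4] S   <
  [0,1] "which" : PP
  [1,4] S\PP   >
    [1,2] "sent" : (S\PP)/NP
    [2,4] NP   >
      [2,3] "song" : NP/PP
      [3,4] "park" : PP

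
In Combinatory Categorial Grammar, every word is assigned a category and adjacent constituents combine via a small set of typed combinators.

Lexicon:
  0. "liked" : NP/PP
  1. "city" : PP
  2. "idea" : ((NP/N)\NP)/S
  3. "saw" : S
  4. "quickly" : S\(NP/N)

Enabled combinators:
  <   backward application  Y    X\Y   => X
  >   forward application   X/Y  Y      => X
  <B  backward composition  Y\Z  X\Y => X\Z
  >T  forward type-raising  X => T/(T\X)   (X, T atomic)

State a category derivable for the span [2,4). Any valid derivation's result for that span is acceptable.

[0,5] S   <
  [0,2] NP   >
    [0,1] "liked" : NP/PP
    [1,2] "city" : PP
  [2,5] S\NP   <B
    [2,4] (NP/N)\NP   >
      [2,3] "idea" : ((NP/N)\NP)/S
      [3,4] "saw" : S
    [4,5] "quickly" : S\(NP/N)

(NP/N)\NP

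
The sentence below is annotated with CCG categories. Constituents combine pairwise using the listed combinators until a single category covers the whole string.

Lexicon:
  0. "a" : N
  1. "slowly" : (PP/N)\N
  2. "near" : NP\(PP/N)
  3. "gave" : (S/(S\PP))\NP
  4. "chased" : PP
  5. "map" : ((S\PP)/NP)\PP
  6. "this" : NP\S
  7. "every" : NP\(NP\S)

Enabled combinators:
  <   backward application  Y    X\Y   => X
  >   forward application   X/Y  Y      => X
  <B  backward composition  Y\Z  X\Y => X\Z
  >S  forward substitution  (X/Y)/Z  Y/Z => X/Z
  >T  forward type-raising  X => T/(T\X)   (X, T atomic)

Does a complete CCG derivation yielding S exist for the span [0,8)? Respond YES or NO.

YES

[0,8] S   >
  [0,4] S/(S\PP)   <
    [0,3] NP   <
      [0,2] PP/N   <
        [0,1] "a" : N
        [1,2] "slowly" : (PP/N)\N
      [2,3] "near" : NP\(PP/N)
    [3,4] "gave" : (S/(S\PP))\NP
  [4,8] S\PP   >
    [4,6] (S\PP)/NP   <
      [4,5] "chased" : PP
      [5,6] "map" : ((S\PP)/NP)\PP
    [6,8] NP   <
      [6,7] "this" : NP\S
      [7,8] "every" : NP\(NP\S)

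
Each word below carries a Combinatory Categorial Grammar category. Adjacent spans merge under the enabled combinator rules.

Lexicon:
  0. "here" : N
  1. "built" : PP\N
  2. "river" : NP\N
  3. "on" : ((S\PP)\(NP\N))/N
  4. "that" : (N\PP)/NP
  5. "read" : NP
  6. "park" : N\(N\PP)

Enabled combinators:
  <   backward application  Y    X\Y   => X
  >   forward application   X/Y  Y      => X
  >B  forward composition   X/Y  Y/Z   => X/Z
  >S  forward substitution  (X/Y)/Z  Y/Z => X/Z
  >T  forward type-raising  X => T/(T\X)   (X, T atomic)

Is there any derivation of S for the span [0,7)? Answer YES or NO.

[0,7] S   <
  [0,2] PP   <
    [0,1] "here" : N
    [1,2] "built" : PP\N
  [2,7] S\PP   <
    [2,3] "river" : NP\N
    [3,7] (S\PP)\(NP\N)   >
      [3,4] "on" : ((S\PP)\(NP\N))/N
      [4,7] N   <
        [4,6] N\PP   >
          [4,5] "that" : (N\PP)/NP
          [5,6] "read" : NP
        [6,7] "park" : N\(N\PP)

YES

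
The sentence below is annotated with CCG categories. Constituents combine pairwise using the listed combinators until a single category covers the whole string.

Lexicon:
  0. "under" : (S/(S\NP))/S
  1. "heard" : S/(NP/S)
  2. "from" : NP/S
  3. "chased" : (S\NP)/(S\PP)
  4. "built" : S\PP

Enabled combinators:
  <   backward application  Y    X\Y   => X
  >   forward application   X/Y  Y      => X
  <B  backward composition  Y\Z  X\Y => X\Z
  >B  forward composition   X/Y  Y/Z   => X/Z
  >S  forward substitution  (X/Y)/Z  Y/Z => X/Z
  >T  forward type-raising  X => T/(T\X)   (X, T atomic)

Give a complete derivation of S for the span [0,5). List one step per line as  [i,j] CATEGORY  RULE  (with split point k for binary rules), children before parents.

[0,1] (S/(S\NP))/S  lex  "under"
[1,2] S/(NP/S)  lex  "heard"
[2,3] NP/S  lex  "from"
[1,3] S  >  k=2
[0,3] S/(S\NP)  >  k=1
[3,4] (S\NP)/(S\PP)  lex  "chased"
[4,5] S\PP  lex  "built"
[3,5] S\NP  >  k=4
[0,5] S  >  k=3

[0,5] S   >
  [0,3] S/(S\NP)   >
    [0,1] "under" : (S/(S\NP))/S
    [1,3] S   >
      [1,2] "heard" : S/(NP/S)
      [2,3] "from" : NP/S
  [3,5] S\NP   >
    [3,4] "chased" : (S\NP)/(S\PP)
    [4,5] "built" : S\PP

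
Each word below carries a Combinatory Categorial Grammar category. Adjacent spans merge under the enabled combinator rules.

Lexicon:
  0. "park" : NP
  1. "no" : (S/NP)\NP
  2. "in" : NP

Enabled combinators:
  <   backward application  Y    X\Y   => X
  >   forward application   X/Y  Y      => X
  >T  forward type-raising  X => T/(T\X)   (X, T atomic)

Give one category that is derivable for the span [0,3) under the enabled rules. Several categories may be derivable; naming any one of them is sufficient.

[0,3] S   >
  [0,2] S/NP   <
    [0,1] "park" : NP
    [1,2] "no" : (S/NP)\NP
  [2,3] "in" : NP

S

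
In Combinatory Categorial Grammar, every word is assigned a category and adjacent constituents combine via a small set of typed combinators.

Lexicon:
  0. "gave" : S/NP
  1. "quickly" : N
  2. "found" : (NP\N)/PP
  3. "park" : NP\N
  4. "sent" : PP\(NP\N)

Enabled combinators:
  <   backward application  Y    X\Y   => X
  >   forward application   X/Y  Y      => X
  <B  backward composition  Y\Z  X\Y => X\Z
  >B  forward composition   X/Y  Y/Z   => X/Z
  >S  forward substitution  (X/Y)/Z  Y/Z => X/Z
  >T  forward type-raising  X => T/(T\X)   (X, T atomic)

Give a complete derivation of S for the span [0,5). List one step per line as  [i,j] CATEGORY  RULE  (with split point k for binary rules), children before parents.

[0,1] S/NP  lex  "gave"
[1,2] N  lex  "quickly"
[1,2] NP/(NP\N)  >T
[2,3] (NP\N)/PP  lex  "found"
[3,4] NP\N  lex  "park"
[4,5] PP\(NP\N)  lex  "sent"
[3,5] PP  <  k=4
[2,5] NP\N  >  k=3
[1,5] NP  >  k=2
[0,5] S  >  k=1

[0,5] S   >
  [0,1] "gave" : S/NP
  [1,5] NP   >
    [1,2] NP/(NP\N)   >T
      [1,2] "quickly" : N
    [2,5] NP\N   >
      [2,3] "found" : (NP\N)/PP
      [3,5] PP   <
        [3,4] "park" : NP\N
        [4,5] "sent" : PP\(NP\N)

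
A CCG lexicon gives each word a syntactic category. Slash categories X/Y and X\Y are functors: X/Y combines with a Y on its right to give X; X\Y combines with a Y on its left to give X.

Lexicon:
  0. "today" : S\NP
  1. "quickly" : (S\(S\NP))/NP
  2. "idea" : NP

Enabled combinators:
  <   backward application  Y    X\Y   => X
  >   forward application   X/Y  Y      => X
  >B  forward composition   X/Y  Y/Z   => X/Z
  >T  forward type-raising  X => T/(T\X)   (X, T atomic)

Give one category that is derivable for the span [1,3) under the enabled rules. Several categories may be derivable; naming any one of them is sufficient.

S\(S\NP)

[0,3] S   <
  [0,1] "today" : S\NP
  [1,3] S\(S\NP)   >
    [1,2] "quickly" : (S\(S\NP))/NP
    [2,3] "idea" : NP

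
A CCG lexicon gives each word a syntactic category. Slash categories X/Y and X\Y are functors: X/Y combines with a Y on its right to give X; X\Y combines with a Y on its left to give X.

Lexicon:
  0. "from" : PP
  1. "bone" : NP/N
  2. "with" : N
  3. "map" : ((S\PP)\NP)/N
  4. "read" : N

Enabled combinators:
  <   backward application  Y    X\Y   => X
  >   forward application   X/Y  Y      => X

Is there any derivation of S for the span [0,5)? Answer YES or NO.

YES

[0,5] S   <
  [0,1] "from" : PP
  [1,5] S\PP   <
    [1,3] NP   >
      [1,2] "bone" : NP/N
      [2,3] "with" : N
    [3,5] (S\PP)\NP   >
      [3,4] "map" : ((S\PP)\NP)/N
      [4,5] "read" : N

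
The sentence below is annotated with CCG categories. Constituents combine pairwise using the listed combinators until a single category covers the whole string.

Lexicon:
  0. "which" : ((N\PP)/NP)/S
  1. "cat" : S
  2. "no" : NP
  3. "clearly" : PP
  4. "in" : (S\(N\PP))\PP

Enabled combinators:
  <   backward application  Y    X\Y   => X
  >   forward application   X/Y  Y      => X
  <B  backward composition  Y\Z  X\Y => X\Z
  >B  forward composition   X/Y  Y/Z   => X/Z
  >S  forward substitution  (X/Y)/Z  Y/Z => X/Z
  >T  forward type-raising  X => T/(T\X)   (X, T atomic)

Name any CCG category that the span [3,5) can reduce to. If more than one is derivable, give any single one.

[0,5] S   <
  [0,3] N\PP   >
    [0,2] (N\PP)/NP   >
      [0,1] "which" : ((N\PP)/NP)/S
      [1,2] "cat" : S
    [2,3] "no" : NP
  [3,5] S\(N\PP)   <
    [3,4] "clearly" : PP
    [4,5] "in" : (S\(N\PP))\PP

S\(N\PP)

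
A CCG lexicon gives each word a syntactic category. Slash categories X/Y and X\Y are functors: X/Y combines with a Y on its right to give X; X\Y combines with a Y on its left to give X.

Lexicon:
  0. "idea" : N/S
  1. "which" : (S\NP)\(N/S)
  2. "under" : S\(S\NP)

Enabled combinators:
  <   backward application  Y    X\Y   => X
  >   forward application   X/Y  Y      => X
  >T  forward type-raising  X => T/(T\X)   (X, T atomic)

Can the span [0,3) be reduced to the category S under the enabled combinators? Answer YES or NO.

[0,3] S   <
  [0,2] S\NP   <
    [0,1] "idea" : N/S
    [1,2] "which" : (S\NP)\(N/S)
  [2,3] "under" : S\(S\NP)

YES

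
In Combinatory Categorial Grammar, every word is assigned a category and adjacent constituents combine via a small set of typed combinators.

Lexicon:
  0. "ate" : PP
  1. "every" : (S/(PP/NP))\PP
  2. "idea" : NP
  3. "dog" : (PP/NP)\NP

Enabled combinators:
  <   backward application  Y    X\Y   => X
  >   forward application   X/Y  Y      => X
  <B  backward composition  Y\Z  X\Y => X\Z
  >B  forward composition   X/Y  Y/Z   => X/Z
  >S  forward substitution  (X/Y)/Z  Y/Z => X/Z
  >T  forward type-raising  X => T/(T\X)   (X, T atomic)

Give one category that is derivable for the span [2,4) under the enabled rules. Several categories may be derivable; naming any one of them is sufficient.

PP/NP

[0,4] S   >
  [0,2] S/(PP/NP)   <
    [0,1] "ate" : PP
    [1,2] "every" : (S/(PP/NP))\PP
  [2,4] PP/NP   <
    [2,3] "idea" : NP
    [3,4] "dog" : (PP/NP)\NP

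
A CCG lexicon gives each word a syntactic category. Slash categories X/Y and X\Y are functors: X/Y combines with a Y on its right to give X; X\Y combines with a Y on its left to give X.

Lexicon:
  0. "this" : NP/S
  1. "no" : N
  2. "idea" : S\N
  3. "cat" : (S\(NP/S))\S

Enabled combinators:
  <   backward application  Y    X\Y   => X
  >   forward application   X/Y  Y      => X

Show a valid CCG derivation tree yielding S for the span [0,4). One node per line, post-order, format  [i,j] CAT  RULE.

[0,4] S   <
  [0,1] "this" : NP/S
  [1,4] S\(NP/S)   <
    [1,3] S   <
      [1,2] "no" : N
      [2,3] "idea" : S\N
    [3,4] "cat" : (S\(NP/S))\S

[0,1] NP/S  lex  "this"
[1,2] N  lex  "no"
[2,3] S\N  lex  "idea"
[1,3] S  <  k=2
[3,4] (S\(NP/S))\S  lex  "cat"
[1,4] S\(NP/S)  <  k=3
[0,4] S  <  k=1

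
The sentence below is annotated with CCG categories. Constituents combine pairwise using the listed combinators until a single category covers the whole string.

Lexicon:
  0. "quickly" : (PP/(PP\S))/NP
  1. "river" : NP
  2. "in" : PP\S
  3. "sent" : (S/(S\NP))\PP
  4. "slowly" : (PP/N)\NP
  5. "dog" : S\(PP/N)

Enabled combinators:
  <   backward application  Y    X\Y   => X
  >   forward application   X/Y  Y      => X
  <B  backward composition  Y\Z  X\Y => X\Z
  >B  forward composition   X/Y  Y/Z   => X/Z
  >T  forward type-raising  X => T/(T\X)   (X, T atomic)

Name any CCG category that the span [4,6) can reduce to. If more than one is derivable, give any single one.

[0,6] S   >
  [0,4] S/(S\NP)   <
    [0,3] PP   >
      [0,2] PP/(PP\S)   >
        [0,1] "quickly" : (PP/(PP\S))/NP
        [1,2] "river" : NP
      [2,3] "in" : PP\S
    [3,4] "sent" : (S/(S\NP))\PP
  [4,6] S\NP   <B
    [4,5] "slowly" : (PP/N)\NP
    [5,6] "dog" : S\(PP/N)

S\NP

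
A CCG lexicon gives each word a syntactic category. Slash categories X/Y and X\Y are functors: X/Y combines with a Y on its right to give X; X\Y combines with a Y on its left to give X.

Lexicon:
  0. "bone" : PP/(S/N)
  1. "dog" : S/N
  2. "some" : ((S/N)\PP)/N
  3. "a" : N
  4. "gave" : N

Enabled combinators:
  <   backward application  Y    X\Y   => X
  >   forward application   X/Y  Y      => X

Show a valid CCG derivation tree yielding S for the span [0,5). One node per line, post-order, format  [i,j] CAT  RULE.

[0,1] PP/(S/N)  lex  "bone"
[1,2] S/N  lex  "dog"
[0,2] PP  >  k=1
[2,3] ((S/N)\PP)/N  lex  "some"
[3,4] N  lex  "a"
[2,4] (S/N)\PP  >  k=3
[0,4] S/N  <  k=2
[4,5] N  lex  "gave"
[0,5] S  >  k=4

[0,5] S   >
  [0,4] S/N   <
    [0,2] PP   >
      [0,1] "bone" : PP/(S/N)
      [1,2] "dog" : S/N
    [2,4] (S/N)\PP   >
      [2,3] "some" : ((S/N)\PP)/N
      [3,4] "a" : N
  [4,5] "gave" : N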